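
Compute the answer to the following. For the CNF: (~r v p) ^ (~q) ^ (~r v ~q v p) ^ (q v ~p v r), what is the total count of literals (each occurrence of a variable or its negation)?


Counting literals in each clause:
Clause 1: 2 literal(s)
Clause 2: 1 literal(s)
Clause 3: 3 literal(s)
Clause 4: 3 literal(s)
Total = 9

9


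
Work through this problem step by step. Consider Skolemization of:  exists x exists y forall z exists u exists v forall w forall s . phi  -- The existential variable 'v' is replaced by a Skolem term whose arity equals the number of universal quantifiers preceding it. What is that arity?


Quantifier prefix: exists x exists y forall z exists u exists v forall w forall s
'v' is existentially quantified at position 5.
Universal variables preceding it: z
Skolem function arity = 1

1


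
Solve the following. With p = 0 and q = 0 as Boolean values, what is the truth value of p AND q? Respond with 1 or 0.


p = 0, q = 0
Operation: p AND q
Evaluate: 0 AND 0 = 0

0


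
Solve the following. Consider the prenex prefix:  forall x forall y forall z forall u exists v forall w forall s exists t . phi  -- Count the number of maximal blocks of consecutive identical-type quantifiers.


Quantifier-type sequence: A A A A E A A E  (A=forall, E=exists)
Group into maximal same-type runs:
  Ax4 | Ex1 | Ax2 | Ex1
Number of blocks = 4

4


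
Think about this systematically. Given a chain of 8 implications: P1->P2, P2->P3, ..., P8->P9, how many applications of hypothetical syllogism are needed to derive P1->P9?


With 8 implications in a chain connecting 9 propositions:
P1->P2, P2->P3, ..., P8->P9
Steps needed = (number of implications) - 1 = 8 - 1 = 7

7


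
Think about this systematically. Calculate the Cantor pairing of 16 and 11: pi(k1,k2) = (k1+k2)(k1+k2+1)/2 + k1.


k1 + k2 = 27
(k1+k2)(k1+k2+1)/2 = 27 * 28 / 2 = 378
pi = 378 + 16 = 394

394


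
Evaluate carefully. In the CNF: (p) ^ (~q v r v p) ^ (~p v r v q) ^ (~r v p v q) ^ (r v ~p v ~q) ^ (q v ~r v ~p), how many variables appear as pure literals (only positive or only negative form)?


Check each variable for pure literal status:
p: mixed (not pure)
q: mixed (not pure)
r: mixed (not pure)
Pure literal count = 0

0


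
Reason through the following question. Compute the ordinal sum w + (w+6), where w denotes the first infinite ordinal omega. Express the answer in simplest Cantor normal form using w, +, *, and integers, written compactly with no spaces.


Compute w + (w+6).
Ordinal + is associative but NOT commutative; for finite n>0, n + w = w but w + n stays w+n.
w + (w+6) = (w+w) + 6 = w*2+6.
Result = w*2+6

w*2+6


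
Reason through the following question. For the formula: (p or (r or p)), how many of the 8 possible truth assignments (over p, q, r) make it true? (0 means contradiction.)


Check all 8 assignments:
p=0, q=0, r=0: 0
p=0, q=0, r=1: 1
p=0, q=1, r=0: 0
p=0, q=1, r=1: 1
p=1, q=0, r=0: 1
p=1, q=0, r=1: 1
p=1, q=1, r=0: 1
p=1, q=1, r=1: 1
Count of True = 6

6


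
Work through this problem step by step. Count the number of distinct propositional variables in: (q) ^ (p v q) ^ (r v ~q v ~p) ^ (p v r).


Identify each variable that appears in the formula.
Variables found: p, q, r
Count = 3

3


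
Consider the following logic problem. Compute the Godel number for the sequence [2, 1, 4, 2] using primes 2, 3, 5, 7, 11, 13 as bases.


Encode each element as an exponent of the corresponding prime:
  2^2 = 4
  3^1 = 3
  5^4 = 625
  7^2 = 49
Product = 4 * 3 * 625 * 49 = 367500

367500


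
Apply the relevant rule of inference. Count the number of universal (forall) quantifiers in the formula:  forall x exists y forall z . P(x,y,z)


Quantifier prefix: forall x exists y forall z
Mark each quantifier type:
  U E U
Universal count = 2, Existential count = 1
Asked for universal (forall) quantifiers: 2

2


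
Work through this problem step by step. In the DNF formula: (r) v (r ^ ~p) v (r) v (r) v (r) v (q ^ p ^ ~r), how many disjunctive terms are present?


A DNF formula is a disjunction of terms (conjunctions).
Terms are separated by v.
Counting the disjuncts: 6 terms.

6


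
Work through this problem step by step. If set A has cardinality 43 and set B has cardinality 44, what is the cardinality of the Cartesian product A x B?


The Cartesian product A x B contains all ordered pairs (a, b).
|A x B| = |A| * |B| = 43 * 44 = 1892

1892


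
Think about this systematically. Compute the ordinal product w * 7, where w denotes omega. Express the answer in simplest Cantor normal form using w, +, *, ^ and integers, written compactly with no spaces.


Compute w * 7.
Ordinal * is associative and left-distributive over +, but NOT commutative; for finite n>1, n*w = w but w*n stays w*n.
w * 7 means 7 copies of w concatenated: w*7.
Result = w*7

w*7


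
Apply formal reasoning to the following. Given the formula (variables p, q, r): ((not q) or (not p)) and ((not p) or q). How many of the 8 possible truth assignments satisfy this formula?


Evaluate all 8 assignments for p, q, r:
p=0, q=0, r=0: 1
p=0, q=0, r=1: 1
p=0, q=1, r=0: 1
p=0, q=1, r=1: 1
p=1, q=0, r=0: 0
p=1, q=0, r=1: 0
p=1, q=1, r=0: 0
p=1, q=1, r=1: 0
Satisfying count = 4

4


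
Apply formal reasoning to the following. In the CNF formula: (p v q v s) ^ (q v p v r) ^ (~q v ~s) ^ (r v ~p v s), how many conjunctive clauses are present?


A CNF formula is a conjunction of clauses.
Clauses are separated by ^.
Counting the conjuncts: 4 clauses.

4


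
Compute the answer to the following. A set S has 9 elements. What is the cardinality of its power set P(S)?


The power set of a set with n elements has 2^n elements.
|P(S)| = 2^9 = 512

512


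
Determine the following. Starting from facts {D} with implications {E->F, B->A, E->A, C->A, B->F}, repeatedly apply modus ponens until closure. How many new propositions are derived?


Initial facts: {D}
Apply modus ponens to closure:
  (no implication fires)
Final known: {D}
New propositions: {(none)}
Count = 0

0


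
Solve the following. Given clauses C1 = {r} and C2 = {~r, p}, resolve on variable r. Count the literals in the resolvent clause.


Remove r from C1 and ~r from C2.
C1 remainder: {}
C2 remainder: {p}
Union (resolvent): {p}
Resolvent has 1 literal(s).

1


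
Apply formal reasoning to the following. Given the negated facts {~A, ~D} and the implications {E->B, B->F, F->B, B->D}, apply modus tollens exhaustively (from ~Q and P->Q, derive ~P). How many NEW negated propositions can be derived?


Initial negated facts: {~A, ~D}
Apply modus tollens to closure:
  ~D and B->D  =>  ~B
  ~B and E->B  =>  ~E
  ~B and F->B  =>  ~F
Final negated: {~A, ~B, ~D, ~E, ~F}
New negations: {~B, ~E, ~F}
Count = 3

3


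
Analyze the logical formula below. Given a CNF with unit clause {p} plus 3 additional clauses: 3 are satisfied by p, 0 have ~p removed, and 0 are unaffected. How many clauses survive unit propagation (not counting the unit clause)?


Satisfied (removed): 3
Shortened (remain): 0
Unchanged (remain): 0
Remaining = 0 + 0 = 0

0


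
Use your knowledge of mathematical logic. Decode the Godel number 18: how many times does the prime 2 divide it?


Factorize 18 by dividing by 2 repeatedly.
Division steps: 2 divides 18 exactly 1 time(s).
Exponent of 2 = 1

1


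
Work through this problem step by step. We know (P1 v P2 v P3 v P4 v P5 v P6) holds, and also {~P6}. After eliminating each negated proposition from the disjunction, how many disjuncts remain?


Original disjuncts (6): P1, P2, P3, P4, P5, P6
Negated (eliminate): ~P6
Remaining disjuncts: P1, P2, P3, P4, P5
Count = 6 - 1 = 5

5


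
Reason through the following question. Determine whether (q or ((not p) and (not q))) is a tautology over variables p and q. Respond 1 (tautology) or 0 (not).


Check all 4 assignments:
p=0, q=0: 1
p=0, q=1: 1
p=1, q=0: 0
p=1, q=1: 1
Satisfying count = 3/4.
Tautology iff count = 4: no.

0


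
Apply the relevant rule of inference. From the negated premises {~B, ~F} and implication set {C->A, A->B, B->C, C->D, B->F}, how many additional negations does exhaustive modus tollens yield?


Initial negated facts: {~B, ~F}
Apply modus tollens to closure:
  ~B and A->B  =>  ~A
  ~A and C->A  =>  ~C
Final negated: {~A, ~B, ~C, ~F}
New negations: {~A, ~C}
Count = 2

2


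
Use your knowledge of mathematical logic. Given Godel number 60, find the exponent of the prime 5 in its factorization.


Factorize 60 by dividing by 5 repeatedly.
Division steps: 5 divides 60 exactly 1 time(s).
Exponent of 5 = 1

1


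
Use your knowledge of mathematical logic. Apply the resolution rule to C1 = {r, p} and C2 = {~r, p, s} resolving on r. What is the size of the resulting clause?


Remove r from C1 and ~r from C2.
C1 remainder: {p}
C2 remainder: {p, s}
Union (resolvent): {p, s}
Resolvent has 2 literal(s).

2


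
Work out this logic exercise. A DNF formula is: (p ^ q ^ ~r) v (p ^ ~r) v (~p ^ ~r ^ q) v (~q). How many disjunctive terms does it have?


A DNF formula is a disjunction of terms (conjunctions).
Terms are separated by v.
Counting the disjuncts: 4 terms.

4


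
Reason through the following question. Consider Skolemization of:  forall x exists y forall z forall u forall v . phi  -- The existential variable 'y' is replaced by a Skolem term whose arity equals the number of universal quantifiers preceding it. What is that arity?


Quantifier prefix: forall x exists y forall z forall u forall v
'y' is existentially quantified at position 2.
Universal variables preceding it: x
Skolem function arity = 1

1


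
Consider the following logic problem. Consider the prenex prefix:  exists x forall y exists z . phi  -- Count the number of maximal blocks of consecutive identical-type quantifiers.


Quantifier-type sequence: E A E  (A=forall, E=exists)
Group into maximal same-type runs:
  Ex1 | Ax1 | Ex1
Number of blocks = 3

3


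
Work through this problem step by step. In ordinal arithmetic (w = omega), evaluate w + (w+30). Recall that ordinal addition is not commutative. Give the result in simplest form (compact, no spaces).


Compute w + (w+30).
Ordinal + is associative but NOT commutative; for finite n>0, n + w = w but w + n stays w+n.
w + (w+30) = (w+w) + 30 = w*2+30.
Result = w*2+30

w*2+30


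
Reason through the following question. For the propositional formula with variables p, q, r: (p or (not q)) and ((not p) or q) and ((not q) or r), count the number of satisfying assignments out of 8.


Evaluate all 8 assignments for p, q, r:
p=0, q=0, r=0: 1
p=0, q=0, r=1: 1
p=0, q=1, r=0: 0
p=0, q=1, r=1: 0
p=1, q=0, r=0: 0
p=1, q=0, r=1: 0
p=1, q=1, r=0: 0
p=1, q=1, r=1: 1
Satisfying count = 3

3


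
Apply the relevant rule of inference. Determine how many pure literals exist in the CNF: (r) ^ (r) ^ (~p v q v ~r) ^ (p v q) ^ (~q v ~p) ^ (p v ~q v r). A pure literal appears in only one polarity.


Check each variable for pure literal status:
p: mixed (not pure)
q: mixed (not pure)
r: mixed (not pure)
Pure literal count = 0

0


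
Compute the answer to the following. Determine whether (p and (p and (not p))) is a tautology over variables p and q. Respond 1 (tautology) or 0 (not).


Check all 4 assignments:
p=0, q=0: 0
p=0, q=1: 0
p=1, q=0: 0
p=1, q=1: 0
Satisfying count = 0/4.
Tautology iff count = 4: no.

0


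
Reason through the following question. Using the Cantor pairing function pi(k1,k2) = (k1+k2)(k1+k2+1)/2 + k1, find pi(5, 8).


k1 + k2 = 13
(k1+k2)(k1+k2+1)/2 = 13 * 14 / 2 = 91
pi = 91 + 5 = 96

96


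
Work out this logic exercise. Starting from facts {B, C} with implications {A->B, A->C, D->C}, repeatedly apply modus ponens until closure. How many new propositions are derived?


Initial facts: {B, C}
Apply modus ponens to closure:
  (no implication fires)
Final known: {B, C}
New propositions: {(none)}
Count = 0

0


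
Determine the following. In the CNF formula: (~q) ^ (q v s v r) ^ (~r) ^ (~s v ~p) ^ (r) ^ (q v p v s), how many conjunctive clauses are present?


A CNF formula is a conjunction of clauses.
Clauses are separated by ^.
Counting the conjuncts: 6 clauses.

6


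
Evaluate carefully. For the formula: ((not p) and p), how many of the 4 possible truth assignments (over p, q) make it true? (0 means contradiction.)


Check all 4 assignments:
p=0, q=0: 0
p=0, q=1: 0
p=1, q=0: 0
p=1, q=1: 0
Count of True = 0

0


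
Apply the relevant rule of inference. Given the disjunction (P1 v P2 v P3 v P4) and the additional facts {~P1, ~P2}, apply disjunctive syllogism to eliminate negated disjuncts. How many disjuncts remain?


Original disjuncts (4): P1, P2, P3, P4
Negated (eliminate): ~P1, ~P2
Remaining disjuncts: P3, P4
Count = 4 - 2 = 2

2


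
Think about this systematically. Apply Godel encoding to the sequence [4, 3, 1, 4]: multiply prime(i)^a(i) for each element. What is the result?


Encode each element as an exponent of the corresponding prime:
  2^4 = 16
  3^3 = 27
  5^1 = 5
  7^4 = 2401
Product = 16 * 27 * 5 * 2401 = 5186160

5186160


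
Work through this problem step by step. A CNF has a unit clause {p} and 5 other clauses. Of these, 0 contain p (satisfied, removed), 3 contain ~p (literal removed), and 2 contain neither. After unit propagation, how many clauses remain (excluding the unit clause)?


Satisfied (removed): 0
Shortened (remain): 3
Unchanged (remain): 2
Remaining = 3 + 2 = 5

5


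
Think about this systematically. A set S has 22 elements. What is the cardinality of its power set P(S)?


The power set of a set with n elements has 2^n elements.
|P(S)| = 2^22 = 4194304

4194304


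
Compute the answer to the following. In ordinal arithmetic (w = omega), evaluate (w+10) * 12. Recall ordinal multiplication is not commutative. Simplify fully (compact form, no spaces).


Compute (w+10) * 12.
Ordinal * is associative and left-distributive over +, but NOT commutative; for finite n>1, n*w = w but w*n stays w*n.
(w+10) * 12 = (w+10) repeated 12 times. Each intermediate +10 is absorbed by the following w; only the last survives: w*12+10.
Result = w*12+10

w*12+10


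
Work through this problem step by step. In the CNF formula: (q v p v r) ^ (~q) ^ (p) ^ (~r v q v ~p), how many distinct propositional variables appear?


Identify each variable that appears in the formula.
Variables found: p, q, r
Count = 3

3


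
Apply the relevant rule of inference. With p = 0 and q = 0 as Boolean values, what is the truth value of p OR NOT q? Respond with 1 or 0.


p = 0, q = 0
Operation: p OR NOT q
Evaluate: 0 OR NOT 0 = 1

1


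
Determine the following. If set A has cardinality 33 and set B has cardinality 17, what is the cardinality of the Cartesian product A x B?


The Cartesian product A x B contains all ordered pairs (a, b).
|A x B| = |A| * |B| = 33 * 17 = 561

561


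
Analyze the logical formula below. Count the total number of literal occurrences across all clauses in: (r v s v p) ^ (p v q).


Counting literals in each clause:
Clause 1: 3 literal(s)
Clause 2: 2 literal(s)
Total = 5

5


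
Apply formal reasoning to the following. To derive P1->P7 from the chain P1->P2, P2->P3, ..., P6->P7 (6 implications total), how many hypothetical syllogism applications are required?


With 6 implications in a chain connecting 7 propositions:
P1->P2, P2->P3, ..., P6->P7
Steps needed = (number of implications) - 1 = 6 - 1 = 5

5


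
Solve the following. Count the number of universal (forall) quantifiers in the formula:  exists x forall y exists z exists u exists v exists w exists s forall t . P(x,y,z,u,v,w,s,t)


Quantifier prefix: exists x forall y exists z exists u exists v exists w exists s forall t
Mark each quantifier type:
  E U E E E E E U
Universal count = 2, Existential count = 6
Asked for universal (forall) quantifiers: 2

2


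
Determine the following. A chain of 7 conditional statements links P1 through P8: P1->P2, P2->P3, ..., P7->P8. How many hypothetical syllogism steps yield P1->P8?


With 7 implications in a chain connecting 8 propositions:
P1->P2, P2->P3, ..., P7->P8
Steps needed = (number of implications) - 1 = 7 - 1 = 6

6


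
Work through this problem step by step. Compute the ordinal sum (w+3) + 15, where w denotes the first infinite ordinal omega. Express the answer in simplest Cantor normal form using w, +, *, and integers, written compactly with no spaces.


Compute (w+3) + 15.
Ordinal + is associative but NOT commutative; for finite n>0, n + w = w but w + n stays w+n.
By associativity: (w+3) + 15 = w + (3+15) = w+18.
Result = w+18

w+18


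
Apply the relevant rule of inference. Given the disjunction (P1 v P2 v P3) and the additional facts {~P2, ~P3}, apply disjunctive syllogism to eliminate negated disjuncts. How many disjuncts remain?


Original disjuncts (3): P1, P2, P3
Negated (eliminate): ~P2, ~P3
Remaining disjuncts: P1
Count = 3 - 2 = 1

1


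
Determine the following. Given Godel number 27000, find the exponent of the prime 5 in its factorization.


Factorize 27000 by dividing by 5 repeatedly.
Division steps: 5 divides 27000 exactly 3 time(s).
Exponent of 5 = 3

3


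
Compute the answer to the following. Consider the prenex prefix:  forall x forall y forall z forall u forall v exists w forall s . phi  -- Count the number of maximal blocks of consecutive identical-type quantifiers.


Quantifier-type sequence: A A A A A E A  (A=forall, E=exists)
Group into maximal same-type runs:
  Ax5 | Ex1 | Ax1
Number of blocks = 3

3


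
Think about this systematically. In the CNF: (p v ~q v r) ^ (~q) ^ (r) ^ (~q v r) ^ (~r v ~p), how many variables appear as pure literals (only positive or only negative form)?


Check each variable for pure literal status:
p: mixed (not pure)
q: pure negative
r: mixed (not pure)
Pure literal count = 1

1


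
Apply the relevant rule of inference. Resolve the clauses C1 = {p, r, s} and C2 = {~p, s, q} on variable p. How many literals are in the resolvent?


Remove p from C1 and ~p from C2.
C1 remainder: {r, s}
C2 remainder: {s, q}
Union (resolvent): {q, r, s}
Resolvent has 3 literal(s).

3


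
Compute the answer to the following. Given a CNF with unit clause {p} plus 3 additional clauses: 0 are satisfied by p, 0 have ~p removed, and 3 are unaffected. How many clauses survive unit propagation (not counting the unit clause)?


Satisfied (removed): 0
Shortened (remain): 0
Unchanged (remain): 3
Remaining = 0 + 3 = 3

3


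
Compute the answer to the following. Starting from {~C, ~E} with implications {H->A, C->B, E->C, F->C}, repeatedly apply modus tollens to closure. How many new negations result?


Initial negated facts: {~C, ~E}
Apply modus tollens to closure:
  ~C and F->C  =>  ~F
Final negated: {~C, ~E, ~F}
New negations: {~F}
Count = 1

1


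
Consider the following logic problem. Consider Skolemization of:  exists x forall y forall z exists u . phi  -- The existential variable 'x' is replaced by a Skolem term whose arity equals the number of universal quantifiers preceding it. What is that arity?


Quantifier prefix: exists x forall y forall z exists u
'x' is existentially quantified at position 1.
No universal quantifiers precede it.
Skolem function arity = 0 (a Skolem constant)

0


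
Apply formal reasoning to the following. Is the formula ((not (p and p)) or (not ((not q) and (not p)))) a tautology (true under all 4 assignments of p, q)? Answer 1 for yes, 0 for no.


Check all 4 assignments:
p=0, q=0: 1
p=0, q=1: 1
p=1, q=0: 1
p=1, q=1: 1
Satisfying count = 4/4.
Tautology iff count = 4: yes.

1


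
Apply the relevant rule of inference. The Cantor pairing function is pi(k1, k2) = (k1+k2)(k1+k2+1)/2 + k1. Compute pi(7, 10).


k1 + k2 = 17
(k1+k2)(k1+k2+1)/2 = 17 * 18 / 2 = 153
pi = 153 + 7 = 160

160


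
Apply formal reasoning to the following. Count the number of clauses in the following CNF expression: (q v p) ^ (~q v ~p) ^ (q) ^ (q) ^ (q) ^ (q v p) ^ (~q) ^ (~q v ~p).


A CNF formula is a conjunction of clauses.
Clauses are separated by ^.
Counting the conjuncts: 8 clauses.

8


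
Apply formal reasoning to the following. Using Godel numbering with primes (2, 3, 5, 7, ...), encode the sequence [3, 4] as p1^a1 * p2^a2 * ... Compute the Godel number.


Encode each element as an exponent of the corresponding prime:
  2^3 = 8
  3^4 = 81
Product = 8 * 81 = 648

648


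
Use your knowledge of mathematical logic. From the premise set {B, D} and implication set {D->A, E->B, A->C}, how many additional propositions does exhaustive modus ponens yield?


Initial facts: {B, D}
Apply modus ponens to closure:
  D and D->A  =>  A
  A and A->C  =>  C
Final known: {A, B, C, D}
New propositions: {A, C}
Count = 2

2


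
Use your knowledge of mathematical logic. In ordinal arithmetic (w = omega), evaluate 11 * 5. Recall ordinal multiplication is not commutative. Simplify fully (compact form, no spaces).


Compute 11 * 5.
Ordinal * is associative and left-distributive over +, but NOT commutative; for finite n>1, n*w = w but w*n stays w*n.
Both finite; ordinal * agrees with natural *: 11 * 5 = 55.
Result = 55

55


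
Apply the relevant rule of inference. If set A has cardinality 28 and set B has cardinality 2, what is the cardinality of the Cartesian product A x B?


The Cartesian product A x B contains all ordered pairs (a, b).
|A x B| = |A| * |B| = 28 * 2 = 56

56


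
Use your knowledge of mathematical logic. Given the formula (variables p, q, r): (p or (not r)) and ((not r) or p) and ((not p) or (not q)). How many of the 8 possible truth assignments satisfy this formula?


Evaluate all 8 assignments for p, q, r:
p=0, q=0, r=0: 1
p=0, q=0, r=1: 0
p=0, q=1, r=0: 1
p=0, q=1, r=1: 0
p=1, q=0, r=0: 1
p=1, q=0, r=1: 1
p=1, q=1, r=0: 0
p=1, q=1, r=1: 0
Satisfying count = 4

4


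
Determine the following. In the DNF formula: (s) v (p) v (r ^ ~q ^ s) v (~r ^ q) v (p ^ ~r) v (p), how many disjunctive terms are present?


A DNF formula is a disjunction of terms (conjunctions).
Terms are separated by v.
Counting the disjuncts: 6 terms.

6


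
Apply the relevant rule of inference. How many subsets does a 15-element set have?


The power set of a set with n elements has 2^n elements.
|P(S)| = 2^15 = 32768

32768


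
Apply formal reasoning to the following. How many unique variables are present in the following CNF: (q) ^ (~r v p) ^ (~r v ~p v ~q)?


Identify each variable that appears in the formula.
Variables found: p, q, r
Count = 3

3


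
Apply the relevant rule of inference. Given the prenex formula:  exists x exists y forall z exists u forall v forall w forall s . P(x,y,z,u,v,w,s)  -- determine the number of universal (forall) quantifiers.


Quantifier prefix: exists x exists y forall z exists u forall v forall w forall s
Mark each quantifier type:
  E E U E U U U
Universal count = 4, Existential count = 3
Asked for universal (forall) quantifiers: 4

4


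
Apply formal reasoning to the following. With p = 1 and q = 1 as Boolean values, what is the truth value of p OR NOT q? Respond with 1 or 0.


p = 1, q = 1
Operation: p OR NOT q
Evaluate: 1 OR NOT 1 = 1

1


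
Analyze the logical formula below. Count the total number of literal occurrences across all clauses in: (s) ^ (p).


Counting literals in each clause:
Clause 1: 1 literal(s)
Clause 2: 1 literal(s)
Total = 2

2


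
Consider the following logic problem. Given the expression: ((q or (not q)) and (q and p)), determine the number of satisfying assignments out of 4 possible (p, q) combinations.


Check all 4 assignments:
p=0, q=0: 0
p=0, q=1: 0
p=1, q=0: 0
p=1, q=1: 1
Count of True = 1

1


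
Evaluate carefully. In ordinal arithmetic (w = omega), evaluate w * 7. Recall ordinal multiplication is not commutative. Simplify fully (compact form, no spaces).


Compute w * 7.
Ordinal * is associative and left-distributive over +, but NOT commutative; for finite n>1, n*w = w but w*n stays w*n.
w * 7 means 7 copies of w concatenated: w*7.
Result = w*7

w*7


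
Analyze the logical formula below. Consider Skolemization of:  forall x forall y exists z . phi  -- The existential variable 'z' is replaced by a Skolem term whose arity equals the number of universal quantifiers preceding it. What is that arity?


Quantifier prefix: forall x forall y exists z
'z' is existentially quantified at position 3.
Universal variables preceding it: x, y
Skolem function arity = 2

2


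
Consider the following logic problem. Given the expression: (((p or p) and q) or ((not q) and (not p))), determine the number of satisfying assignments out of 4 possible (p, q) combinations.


Check all 4 assignments:
p=0, q=0: 1
p=0, q=1: 0
p=1, q=0: 0
p=1, q=1: 1
Count of True = 2

2


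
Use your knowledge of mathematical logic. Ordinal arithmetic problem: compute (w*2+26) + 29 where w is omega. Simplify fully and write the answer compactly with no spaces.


Compute (w*2+26) + 29.
Ordinal + is associative but NOT commutative; for finite n>0, n + w = w but w + n stays w+n.
By associativity: (w*2+26) + 29 = w*2 + (26+29) = w*2+55.
Result = w*2+55

w*2+55


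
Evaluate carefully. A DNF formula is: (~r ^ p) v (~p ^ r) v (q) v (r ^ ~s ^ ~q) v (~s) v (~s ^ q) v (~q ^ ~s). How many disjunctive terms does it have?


A DNF formula is a disjunction of terms (conjunctions).
Terms are separated by v.
Counting the disjuncts: 7 terms.

7


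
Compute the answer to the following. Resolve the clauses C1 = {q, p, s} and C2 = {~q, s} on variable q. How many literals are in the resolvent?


Remove q from C1 and ~q from C2.
C1 remainder: {p, s}
C2 remainder: {s}
Union (resolvent): {p, s}
Resolvent has 2 literal(s).

2


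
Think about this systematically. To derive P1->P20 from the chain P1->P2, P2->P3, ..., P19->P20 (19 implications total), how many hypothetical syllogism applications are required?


With 19 implications in a chain connecting 20 propositions:
P1->P2, P2->P3, ..., P19->P20
Steps needed = (number of implications) - 1 = 19 - 1 = 18

18


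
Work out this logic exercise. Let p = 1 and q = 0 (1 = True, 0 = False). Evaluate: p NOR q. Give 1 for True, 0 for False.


p = 1, q = 0
Operation: p NOR q
Evaluate: 1 NOR 0 = 0

0


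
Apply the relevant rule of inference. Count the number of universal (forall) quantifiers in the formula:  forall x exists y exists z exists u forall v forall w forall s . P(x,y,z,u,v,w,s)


Quantifier prefix: forall x exists y exists z exists u forall v forall w forall s
Mark each quantifier type:
  U E E E U U U
Universal count = 4, Existential count = 3
Asked for universal (forall) quantifiers: 4

4


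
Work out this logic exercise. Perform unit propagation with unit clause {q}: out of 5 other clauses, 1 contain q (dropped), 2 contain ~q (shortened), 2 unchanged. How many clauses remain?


Satisfied (removed): 1
Shortened (remain): 2
Unchanged (remain): 2
Remaining = 2 + 2 = 4

4


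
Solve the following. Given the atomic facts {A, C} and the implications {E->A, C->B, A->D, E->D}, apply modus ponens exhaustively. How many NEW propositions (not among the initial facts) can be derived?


Initial facts: {A, C}
Apply modus ponens to closure:
  C and C->B  =>  B
  A and A->D  =>  D
Final known: {A, B, C, D}
New propositions: {B, D}
Count = 2

2


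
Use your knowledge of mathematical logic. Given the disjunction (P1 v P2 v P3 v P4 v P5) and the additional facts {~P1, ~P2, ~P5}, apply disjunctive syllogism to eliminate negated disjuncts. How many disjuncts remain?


Original disjuncts (5): P1, P2, P3, P4, P5
Negated (eliminate): ~P1, ~P2, ~P5
Remaining disjuncts: P3, P4
Count = 5 - 3 = 2

2


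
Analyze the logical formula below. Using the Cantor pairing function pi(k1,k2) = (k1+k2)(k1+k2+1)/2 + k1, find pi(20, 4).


k1 + k2 = 24
(k1+k2)(k1+k2+1)/2 = 24 * 25 / 2 = 300
pi = 300 + 20 = 320

320


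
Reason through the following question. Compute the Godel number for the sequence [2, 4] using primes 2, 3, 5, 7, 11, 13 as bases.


Encode each element as an exponent of the corresponding prime:
  2^2 = 4
  3^4 = 81
Product = 4 * 81 = 324

324


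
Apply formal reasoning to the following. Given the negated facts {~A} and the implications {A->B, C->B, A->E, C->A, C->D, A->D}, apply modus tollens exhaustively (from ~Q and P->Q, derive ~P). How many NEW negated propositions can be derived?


Initial negated facts: {~A}
Apply modus tollens to closure:
  ~A and C->A  =>  ~C
Final negated: {~A, ~C}
New negations: {~C}
Count = 1

1


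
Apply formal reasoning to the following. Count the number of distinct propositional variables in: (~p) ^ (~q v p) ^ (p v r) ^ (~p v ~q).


Identify each variable that appears in the formula.
Variables found: p, q, r
Count = 3

3


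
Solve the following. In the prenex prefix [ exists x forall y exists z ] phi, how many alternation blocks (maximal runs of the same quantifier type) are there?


Quantifier-type sequence: E A E  (A=forall, E=exists)
Group into maximal same-type runs:
  Ex1 | Ax1 | Ex1
Number of blocks = 3

3


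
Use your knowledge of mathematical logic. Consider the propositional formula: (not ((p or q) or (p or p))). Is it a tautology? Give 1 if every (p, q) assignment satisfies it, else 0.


Check all 4 assignments:
p=0, q=0: 1
p=0, q=1: 0
p=1, q=0: 0
p=1, q=1: 0
Satisfying count = 1/4.
Tautology iff count = 4: no.

0


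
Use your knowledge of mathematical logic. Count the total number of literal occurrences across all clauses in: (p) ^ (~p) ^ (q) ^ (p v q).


Counting literals in each clause:
Clause 1: 1 literal(s)
Clause 2: 1 literal(s)
Clause 3: 1 literal(s)
Clause 4: 2 literal(s)
Total = 5

5


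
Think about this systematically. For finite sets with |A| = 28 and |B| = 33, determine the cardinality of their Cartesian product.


The Cartesian product A x B contains all ordered pairs (a, b).
|A x B| = |A| * |B| = 28 * 33 = 924

924


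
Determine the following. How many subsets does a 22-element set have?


The power set of a set with n elements has 2^n elements.
|P(S)| = 2^22 = 4194304

4194304


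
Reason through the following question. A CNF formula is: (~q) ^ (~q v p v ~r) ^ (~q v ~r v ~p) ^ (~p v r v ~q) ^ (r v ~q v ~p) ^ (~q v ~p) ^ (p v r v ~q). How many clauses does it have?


A CNF formula is a conjunction of clauses.
Clauses are separated by ^.
Counting the conjuncts: 7 clauses.

7


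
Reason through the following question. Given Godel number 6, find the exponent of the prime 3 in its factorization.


Factorize 6 by dividing by 3 repeatedly.
Division steps: 3 divides 6 exactly 1 time(s).
Exponent of 3 = 1

1


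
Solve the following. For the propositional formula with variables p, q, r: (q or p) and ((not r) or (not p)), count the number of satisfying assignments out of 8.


Evaluate all 8 assignments for p, q, r:
p=0, q=0, r=0: 0
p=0, q=0, r=1: 0
p=0, q=1, r=0: 1
p=0, q=1, r=1: 1
p=1, q=0, r=0: 1
p=1, q=0, r=1: 0
p=1, q=1, r=0: 1
p=1, q=1, r=1: 0
Satisfying count = 4

4


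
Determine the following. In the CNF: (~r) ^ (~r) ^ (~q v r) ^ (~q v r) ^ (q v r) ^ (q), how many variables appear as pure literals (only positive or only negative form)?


Check each variable for pure literal status:
p: absent (not pure)
q: mixed (not pure)
r: mixed (not pure)
Pure literal count = 0

0


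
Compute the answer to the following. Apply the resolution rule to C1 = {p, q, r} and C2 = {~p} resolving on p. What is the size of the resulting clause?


Remove p from C1 and ~p from C2.
C1 remainder: {q, r}
C2 remainder: {}
Union (resolvent): {q, r}
Resolvent has 2 literal(s).

2


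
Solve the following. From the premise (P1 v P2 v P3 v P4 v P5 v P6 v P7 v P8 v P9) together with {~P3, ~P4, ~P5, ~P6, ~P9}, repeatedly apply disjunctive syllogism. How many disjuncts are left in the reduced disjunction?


Original disjuncts (9): P1, P2, P3, P4, P5, P6, P7, P8, P9
Negated (eliminate): ~P3, ~P4, ~P5, ~P6, ~P9
Remaining disjuncts: P1, P2, P7, P8
Count = 9 - 5 = 4

4


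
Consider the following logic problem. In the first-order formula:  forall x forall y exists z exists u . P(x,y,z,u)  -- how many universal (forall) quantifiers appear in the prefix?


Quantifier prefix: forall x forall y exists z exists u
Mark each quantifier type:
  U U E E
Universal count = 2, Existential count = 2
Asked for universal (forall) quantifiers: 2

2


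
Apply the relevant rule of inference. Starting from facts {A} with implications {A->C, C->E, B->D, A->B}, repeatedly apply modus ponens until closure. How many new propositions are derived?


Initial facts: {A}
Apply modus ponens to closure:
  A and A->C  =>  C
  C and C->E  =>  E
  A and A->B  =>  B
  B and B->D  =>  D
Final known: {A, B, C, D, E}
New propositions: {B, C, D, E}
Count = 4

4


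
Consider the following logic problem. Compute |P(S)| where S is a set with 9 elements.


The power set of a set with n elements has 2^n elements.
|P(S)| = 2^9 = 512

512


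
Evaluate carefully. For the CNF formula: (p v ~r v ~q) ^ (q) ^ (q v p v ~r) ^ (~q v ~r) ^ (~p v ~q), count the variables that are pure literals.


Check each variable for pure literal status:
p: mixed (not pure)
q: mixed (not pure)
r: pure negative
Pure literal count = 1

1


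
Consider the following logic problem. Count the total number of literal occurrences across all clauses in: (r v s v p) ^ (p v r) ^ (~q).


Counting literals in each clause:
Clause 1: 3 literal(s)
Clause 2: 2 literal(s)
Clause 3: 1 literal(s)
Total = 6

6


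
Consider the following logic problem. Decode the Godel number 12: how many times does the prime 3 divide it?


Factorize 12 by dividing by 3 repeatedly.
Division steps: 3 divides 12 exactly 1 time(s).
Exponent of 3 = 1

1


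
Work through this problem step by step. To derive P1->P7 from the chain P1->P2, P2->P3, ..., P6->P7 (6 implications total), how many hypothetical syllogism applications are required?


With 6 implications in a chain connecting 7 propositions:
P1->P2, P2->P3, ..., P6->P7
Steps needed = (number of implications) - 1 = 6 - 1 = 5

5


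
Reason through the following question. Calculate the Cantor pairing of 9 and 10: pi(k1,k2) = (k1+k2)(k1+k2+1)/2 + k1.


k1 + k2 = 19
(k1+k2)(k1+k2+1)/2 = 19 * 20 / 2 = 190
pi = 190 + 9 = 199

199


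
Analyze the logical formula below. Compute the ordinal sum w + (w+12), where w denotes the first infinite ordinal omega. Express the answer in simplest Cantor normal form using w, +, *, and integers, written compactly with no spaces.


Compute w + (w+12).
Ordinal + is associative but NOT commutative; for finite n>0, n + w = w but w + n stays w+n.
w + (w+12) = (w+w) + 12 = w*2+12.
Result = w*2+12

w*2+12


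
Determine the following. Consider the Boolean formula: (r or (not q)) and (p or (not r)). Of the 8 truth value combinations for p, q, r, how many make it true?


Evaluate all 8 assignments for p, q, r:
p=0, q=0, r=0: 1
p=0, q=0, r=1: 0
p=0, q=1, r=0: 0
p=0, q=1, r=1: 0
p=1, q=0, r=0: 1
p=1, q=0, r=1: 1
p=1, q=1, r=0: 0
p=1, q=1, r=1: 1
Satisfying count = 4

4


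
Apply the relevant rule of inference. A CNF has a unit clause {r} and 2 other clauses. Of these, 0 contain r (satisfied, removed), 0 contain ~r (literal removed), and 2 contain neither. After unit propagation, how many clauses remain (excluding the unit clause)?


Satisfied (removed): 0
Shortened (remain): 0
Unchanged (remain): 2
Remaining = 0 + 2 = 2

2


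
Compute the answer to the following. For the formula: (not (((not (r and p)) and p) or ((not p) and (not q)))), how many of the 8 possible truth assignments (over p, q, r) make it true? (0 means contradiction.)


Check all 8 assignments:
p=0, q=0, r=0: 0
p=0, q=0, r=1: 0
p=0, q=1, r=0: 1
p=0, q=1, r=1: 1
p=1, q=0, r=0: 0
p=1, q=0, r=1: 1
p=1, q=1, r=0: 0
p=1, q=1, r=1: 1
Count of True = 4

4


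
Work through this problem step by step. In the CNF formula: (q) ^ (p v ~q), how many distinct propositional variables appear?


Identify each variable that appears in the formula.
Variables found: p, q
Count = 2

2


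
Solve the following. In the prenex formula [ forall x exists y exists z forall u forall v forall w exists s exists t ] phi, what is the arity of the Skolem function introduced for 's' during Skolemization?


Quantifier prefix: forall x exists y exists z forall u forall v forall w exists s exists t
's' is existentially quantified at position 7.
Universal variables preceding it: x, u, v, w
Skolem function arity = 4

4


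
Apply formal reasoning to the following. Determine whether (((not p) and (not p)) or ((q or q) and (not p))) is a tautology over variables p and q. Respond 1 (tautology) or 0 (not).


Check all 4 assignments:
p=0, q=0: 1
p=0, q=1: 1
p=1, q=0: 0
p=1, q=1: 0
Satisfying count = 2/4.
Tautology iff count = 4: no.

0


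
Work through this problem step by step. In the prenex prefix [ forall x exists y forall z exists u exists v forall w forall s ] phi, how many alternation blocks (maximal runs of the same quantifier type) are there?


Quantifier-type sequence: A E A E E A A  (A=forall, E=exists)
Group into maximal same-type runs:
  Ax1 | Ex1 | Ax1 | Ex2 | Ax2
Number of blocks = 5

5


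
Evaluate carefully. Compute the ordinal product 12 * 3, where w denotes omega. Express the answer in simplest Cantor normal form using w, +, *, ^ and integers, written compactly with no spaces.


Compute 12 * 3.
Ordinal * is associative and left-distributive over +, but NOT commutative; for finite n>1, n*w = w but w*n stays w*n.
Both finite; ordinal * agrees with natural *: 12 * 3 = 36.
Result = 36

36


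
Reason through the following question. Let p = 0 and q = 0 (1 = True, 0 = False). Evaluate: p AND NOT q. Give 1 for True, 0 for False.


p = 0, q = 0
Operation: p AND NOT q
Evaluate: 0 AND NOT 0 = 0

0


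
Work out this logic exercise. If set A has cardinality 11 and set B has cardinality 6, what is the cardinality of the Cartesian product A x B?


The Cartesian product A x B contains all ordered pairs (a, b).
|A x B| = |A| * |B| = 11 * 6 = 66

66


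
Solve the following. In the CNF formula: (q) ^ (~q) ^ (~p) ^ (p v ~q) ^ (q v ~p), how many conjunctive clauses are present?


A CNF formula is a conjunction of clauses.
Clauses are separated by ^.
Counting the conjuncts: 5 clauses.

5


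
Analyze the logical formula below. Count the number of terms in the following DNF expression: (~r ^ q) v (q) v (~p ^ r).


A DNF formula is a disjunction of terms (conjunctions).
Terms are separated by v.
Counting the disjuncts: 3 terms.

3


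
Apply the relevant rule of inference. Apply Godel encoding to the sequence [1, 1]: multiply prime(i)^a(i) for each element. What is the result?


Encode each element as an exponent of the corresponding prime:
  2^1 = 2
  3^1 = 3
Product = 2 * 3 = 6

6


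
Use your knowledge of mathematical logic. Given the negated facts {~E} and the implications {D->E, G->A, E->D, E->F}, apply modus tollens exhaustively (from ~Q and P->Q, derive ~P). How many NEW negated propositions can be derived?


Initial negated facts: {~E}
Apply modus tollens to closure:
  ~E and D->E  =>  ~D
Final negated: {~D, ~E}
New negations: {~D}
Count = 1

1


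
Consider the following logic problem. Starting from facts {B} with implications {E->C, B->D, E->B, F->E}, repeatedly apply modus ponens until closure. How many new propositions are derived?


Initial facts: {B}
Apply modus ponens to closure:
  B and B->D  =>  D
Final known: {B, D}
New propositions: {D}
Count = 1

1


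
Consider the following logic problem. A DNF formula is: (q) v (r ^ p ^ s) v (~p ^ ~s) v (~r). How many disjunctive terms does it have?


A DNF formula is a disjunction of terms (conjunctions).
Terms are separated by v.
Counting the disjuncts: 4 terms.

4


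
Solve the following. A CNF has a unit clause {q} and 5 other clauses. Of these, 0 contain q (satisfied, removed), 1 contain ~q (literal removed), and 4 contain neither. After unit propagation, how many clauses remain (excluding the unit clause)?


Satisfied (removed): 0
Shortened (remain): 1
Unchanged (remain): 4
Remaining = 1 + 4 = 5

5
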